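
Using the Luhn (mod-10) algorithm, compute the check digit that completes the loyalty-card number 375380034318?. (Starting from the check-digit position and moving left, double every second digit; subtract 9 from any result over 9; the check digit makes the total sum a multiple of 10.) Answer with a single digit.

9

Partial digits right→left: 8 1 3 4 3 0 0 8 3 5 7 3
Double every second digit counting from the check-digit position (so the 1st, 3rd, 5th, ... of the partial from the right).
  doubled (with −9 where >9): 7 6 6 0 6 5 → sum 30
  kept as-is: 1 4 0 8 5 3 → sum 21
Total = 30 + 21 = 51.
Check digit = (10 − (51 mod 10)) mod 10 = 9.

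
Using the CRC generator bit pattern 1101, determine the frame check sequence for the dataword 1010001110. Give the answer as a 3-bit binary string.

Append 3 zeros: 1010001110000. Divide by 1101 (XOR where the leading bit is 1):
  pos 0: 1010 XOR 1101 = 0111
  pos 1: 1110 XOR 1101 = 0011
  pos 3: 1101 XOR 1101 = 0000
  pos 7: 1100 XOR 1101 = 0001
Remainder (last 3 bits) = 100. This is the CRC / FCS.

100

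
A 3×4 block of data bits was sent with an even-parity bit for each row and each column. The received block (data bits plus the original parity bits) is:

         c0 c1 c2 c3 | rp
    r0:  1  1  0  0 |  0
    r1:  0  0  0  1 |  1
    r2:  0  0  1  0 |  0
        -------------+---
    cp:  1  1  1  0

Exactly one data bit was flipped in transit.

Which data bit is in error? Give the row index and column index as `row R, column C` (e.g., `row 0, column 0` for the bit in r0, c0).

row 2, column 3

Recompute each row's even parity and compare to rp:
  r0: data parity 0, sent rp 0 → ok
  r1: data parity 1, sent rp 1 → ok
  r2: data parity 1, sent rp 0 → mismatch
Recompute each column's even parity and compare to cp:
  c0: data parity 1, sent cp 1 → ok
  c1: data parity 1, sent cp 1 → ok
  c2: data parity 1, sent cp 1 → ok
  c3: data parity 1, sent cp 0 → mismatch
Exactly one row (r2) and one column (c3) fail → the flipped bit is at their intersection.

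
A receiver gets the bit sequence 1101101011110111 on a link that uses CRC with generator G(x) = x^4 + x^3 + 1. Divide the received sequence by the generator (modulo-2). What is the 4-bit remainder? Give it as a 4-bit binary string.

1011

Modulo-2 division of 1101101011110111 by 11001:
  pos 0: 11011 XOR 11001 = 00010
  pos 3: 10010 XOR 11001 = 01011
  pos 4: 10111 XOR 11001 = 01110
  pos 5: 11101 XOR 11001 = 00100
  pos 7: 10011 XOR 11001 = 01010
  pos 8: 10100 XOR 11001 = 01101
  pos 9: 11011 XOR 11001 = 00010
Remainder = 1011 (nonzero — an error is detected).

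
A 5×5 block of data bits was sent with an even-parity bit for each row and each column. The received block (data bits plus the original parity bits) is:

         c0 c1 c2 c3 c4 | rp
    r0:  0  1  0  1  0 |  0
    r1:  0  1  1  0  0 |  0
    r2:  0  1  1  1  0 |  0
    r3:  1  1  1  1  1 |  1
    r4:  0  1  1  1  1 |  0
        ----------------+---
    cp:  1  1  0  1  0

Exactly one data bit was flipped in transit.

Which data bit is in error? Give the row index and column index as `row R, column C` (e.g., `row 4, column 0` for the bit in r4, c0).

row 2, column 3

Recompute each row's even parity and compare to rp:
  r0: data parity 0, sent rp 0 → ok
  r1: data parity 0, sent rp 0 → ok
  r2: data parity 1, sent rp 0 → mismatch
  r3: data parity 1, sent rp 1 → ok
  r4: data parity 0, sent rp 0 → ok
Recompute each column's even parity and compare to cp:
  c0: data parity 1, sent cp 1 → ok
  c1: data parity 1, sent cp 1 → ok
  c2: data parity 0, sent cp 0 → ok
  c3: data parity 0, sent cp 1 → mismatch
  c4: data parity 0, sent cp 0 → ok
Exactly one row (r2) and one column (c3) fail → the flipped bit is at their intersection.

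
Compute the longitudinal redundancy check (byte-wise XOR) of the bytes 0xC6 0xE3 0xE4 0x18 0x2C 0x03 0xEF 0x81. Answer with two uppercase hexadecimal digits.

98

XOR the bytes together:
  start with 0xC6
  0xC6 ⊕ 0xE3 = 0x25
  0x25 ⊕ 0xE4 = 0xC1
  0xC1 ⊕ 0x18 = 0xD9
  0xD9 ⊕ 0x2C = 0xF5
  0xF5 ⊕ 0x03 = 0xF6
  0xF6 ⊕ 0xEF = 0x19
  0x19 ⊕ 0x81 = 0x98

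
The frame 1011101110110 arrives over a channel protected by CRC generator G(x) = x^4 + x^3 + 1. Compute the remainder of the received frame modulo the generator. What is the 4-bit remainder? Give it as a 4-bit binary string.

Modulo-2 division of 1011101110110 by 11001:
  pos 0: 10111 XOR 11001 = 01110
  pos 1: 11100 XOR 11001 = 00101
  pos 3: 10111 XOR 11001 = 01110
  pos 4: 11101 XOR 11001 = 00100
  pos 6: 10001 XOR 11001 = 01000
  pos 7: 10001 XOR 11001 = 01000
  pos 8: 10000 XOR 11001 = 01001
Remainder = 1001 (nonzero — an error is detected).

1001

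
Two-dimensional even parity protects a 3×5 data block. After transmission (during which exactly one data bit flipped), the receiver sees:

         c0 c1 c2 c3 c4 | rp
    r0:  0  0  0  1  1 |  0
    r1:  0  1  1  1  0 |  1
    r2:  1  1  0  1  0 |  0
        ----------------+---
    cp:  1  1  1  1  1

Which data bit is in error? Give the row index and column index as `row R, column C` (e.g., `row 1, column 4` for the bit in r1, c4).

Recompute each row's even parity and compare to rp:
  r0: data parity 0, sent rp 0 → ok
  r1: data parity 1, sent rp 1 → ok
  r2: data parity 1, sent rp 0 → mismatch
Recompute each column's even parity and compare to cp:
  c0: data parity 1, sent cp 1 → ok
  c1: data parity 0, sent cp 1 → mismatch
  c2: data parity 1, sent cp 1 → ok
  c3: data parity 1, sent cp 1 → ok
  c4: data parity 1, sent cp 1 → ok
Exactly one row (r2) and one column (c1) fail → the flipped bit is at their intersection.

row 2, column 1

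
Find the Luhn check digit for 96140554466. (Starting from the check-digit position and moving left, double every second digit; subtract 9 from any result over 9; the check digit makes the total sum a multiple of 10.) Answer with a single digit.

Partial digits right→left: 6 6 4 4 5 5 0 4 1 6 9
Double every second digit counting from the check-digit position (so the 1st, 3rd, 5th, ... of the partial from the right).
  doubled (with −9 where >9): 3 8 1 0 2 9 → sum 23
  kept as-is: 6 4 5 4 6 → sum 25
Total = 23 + 25 = 48.
Check digit = (10 − (48 mod 10)) mod 10 = 2.

2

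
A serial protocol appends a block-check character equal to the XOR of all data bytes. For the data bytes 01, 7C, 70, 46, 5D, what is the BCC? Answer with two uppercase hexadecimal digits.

XOR the bytes together:
  start with 0x01
  0x01 ⊕ 0x7C = 0x7D
  0x7D ⊕ 0x70 = 0x0D
  0x0D ⊕ 0x46 = 0x4B
  0x4B ⊕ 0x5D = 0x16

16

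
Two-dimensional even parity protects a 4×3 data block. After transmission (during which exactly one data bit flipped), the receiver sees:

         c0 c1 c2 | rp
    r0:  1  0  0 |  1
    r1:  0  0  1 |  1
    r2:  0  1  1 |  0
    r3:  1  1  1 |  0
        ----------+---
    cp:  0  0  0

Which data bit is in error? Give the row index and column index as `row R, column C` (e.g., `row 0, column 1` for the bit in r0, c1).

row 3, column 2

Recompute each row's even parity and compare to rp:
  r0: data parity 1, sent rp 1 → ok
  r1: data parity 1, sent rp 1 → ok
  r2: data parity 0, sent rp 0 → ok
  r3: data parity 1, sent rp 0 → mismatch
Recompute each column's even parity and compare to cp:
  c0: data parity 0, sent cp 0 → ok
  c1: data parity 0, sent cp 0 → ok
  c2: data parity 1, sent cp 0 → mismatch
Exactly one row (r3) and one column (c2) fail → the flipped bit is at their intersection.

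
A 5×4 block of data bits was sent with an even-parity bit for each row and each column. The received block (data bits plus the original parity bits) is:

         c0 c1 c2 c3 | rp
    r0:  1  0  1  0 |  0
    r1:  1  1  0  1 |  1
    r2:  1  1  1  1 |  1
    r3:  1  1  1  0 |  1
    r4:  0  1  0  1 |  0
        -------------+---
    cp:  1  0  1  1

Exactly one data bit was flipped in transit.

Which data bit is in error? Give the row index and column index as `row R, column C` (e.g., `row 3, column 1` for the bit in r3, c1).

Recompute each row's even parity and compare to rp:
  r0: data parity 0, sent rp 0 → ok
  r1: data parity 1, sent rp 1 → ok
  r2: data parity 0, sent rp 1 → mismatch
  r3: data parity 1, sent rp 1 → ok
  r4: data parity 0, sent rp 0 → ok
Recompute each column's even parity and compare to cp:
  c0: data parity 0, sent cp 1 → mismatch
  c1: data parity 0, sent cp 0 → ok
  c2: data parity 1, sent cp 1 → ok
  c3: data parity 1, sent cp 1 → ok
Exactly one row (r2) and one column (c0) fail → the flipped bit is at their intersection.

row 2, column 0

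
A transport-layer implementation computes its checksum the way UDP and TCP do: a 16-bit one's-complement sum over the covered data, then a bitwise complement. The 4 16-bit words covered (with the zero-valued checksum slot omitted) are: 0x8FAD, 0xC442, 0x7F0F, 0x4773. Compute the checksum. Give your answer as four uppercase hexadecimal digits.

One's-complement addition (fold any carry out of bit 15 back into bit 0):
  0x8FAD + 0xC442 = 0x153EF → wrap carry → 0x53F0
  0x53F0 + 0x7F0F = 0x0D2FF
  0xD2FF + 0x4773 = 0x11A72 → wrap carry → 0x1A73
One's-complement sum = 0x1A73.
Checksum = ~0x1A73 & 0xFFFF = 0xE58C.

E58C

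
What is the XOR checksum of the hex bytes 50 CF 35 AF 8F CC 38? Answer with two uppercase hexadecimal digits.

XOR the bytes together:
  start with 0x50
  0x50 ⊕ 0xCF = 0x9F
  0x9F ⊕ 0x35 = 0xAA
  0xAA ⊕ 0xAF = 0x05
  0x05 ⊕ 0x8F = 0x8A
  0x8A ⊕ 0xCC = 0x46
  0x46 ⊕ 0x38 = 0x7E

7E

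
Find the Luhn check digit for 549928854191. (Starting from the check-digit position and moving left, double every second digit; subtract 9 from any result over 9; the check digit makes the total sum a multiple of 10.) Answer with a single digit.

4

Partial digits right→left: 1 9 1 4 5 8 8 2 9 9 4 5
Double every second digit counting from the check-digit position (so the 1st, 3rd, 5th, ... of the partial from the right).
  doubled (with −9 where >9): 2 2 1 7 9 8 → sum 29
  kept as-is: 9 4 8 2 9 5 → sum 37
Total = 29 + 37 = 66.
Check digit = (10 − (66 mod 10)) mod 10 = 4.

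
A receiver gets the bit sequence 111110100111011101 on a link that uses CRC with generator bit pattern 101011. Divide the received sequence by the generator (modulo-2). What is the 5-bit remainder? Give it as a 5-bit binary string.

00010

Modulo-2 division of 111110100111011101 by 101011:
  pos 0: 111110 XOR 101011 = 010101
  pos 1: 101011 XOR 101011 = 000000
  pos 9: 111011 XOR 101011 = 010000
  pos 10: 100001 XOR 101011 = 001010
  pos 12: 101001 XOR 101011 = 000010
Remainder = 00010 (nonzero — an error is detected).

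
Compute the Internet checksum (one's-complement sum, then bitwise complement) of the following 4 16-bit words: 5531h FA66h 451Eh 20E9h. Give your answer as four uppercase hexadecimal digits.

One's-complement addition (fold any carry out of bit 15 back into bit 0):
  0x5531 + 0xFA66 = 0x14F97 → wrap carry → 0x4F98
  0x4F98 + 0x451E = 0x094B6
  0x94B6 + 0x20E9 = 0x0B59F
One's-complement sum = 0xB59F.
Checksum = ~0xB59F & 0xFFFF = 0x4A60.

4A60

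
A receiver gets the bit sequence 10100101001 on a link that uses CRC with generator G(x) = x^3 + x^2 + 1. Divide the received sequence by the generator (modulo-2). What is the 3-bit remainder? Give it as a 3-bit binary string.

000

Modulo-2 division of 10100101001 by 1101:
  pos 0: 1010 XOR 1101 = 0111
  pos 1: 1110 XOR 1101 = 0011
  pos 3: 1110 XOR 1101 = 0011
  pos 5: 1110 XOR 1101 = 0011
  pos 7: 1101 XOR 1101 = 0000
Remainder = 000 (zero — the frame passes the CRC check).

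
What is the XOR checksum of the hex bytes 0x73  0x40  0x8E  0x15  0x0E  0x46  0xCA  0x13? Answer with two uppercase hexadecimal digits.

XOR the bytes together:
  start with 0x73
  0x73 ⊕ 0x40 = 0x33
  0x33 ⊕ 0x8E = 0xBD
  0xBD ⊕ 0x15 = 0xA8
  0xA8 ⊕ 0x0E = 0xA6
  0xA6 ⊕ 0x46 = 0xE0
  0xE0 ⊕ 0xCA = 0x2A
  0x2A ⊕ 0x13 = 0x39

39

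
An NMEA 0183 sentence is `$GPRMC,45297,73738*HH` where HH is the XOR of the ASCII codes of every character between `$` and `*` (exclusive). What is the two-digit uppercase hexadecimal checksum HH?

XOR the ASCII codes of the payload characters:
  'G' = 0x47 → acc = 0x47
  'P' = 0x50 → acc = 0x17
  'R' = 0x52 → acc = 0x45
  'M' = 0x4D → acc = 0x08
  'C' = 0x43 → acc = 0x4B
  ',' = 0x2C → acc = 0x67
  '4' = 0x34 → acc = 0x53
  '5' = 0x35 → acc = 0x66
  '2' = 0x32 → acc = 0x54
  '9' = 0x39 → acc = 0x6D
  '7' = 0x37 → acc = 0x5A
  ',' = 0x2C → acc = 0x76
  '7' = 0x37 → acc = 0x41
  '3' = 0x33 → acc = 0x72
  '7' = 0x37 → acc = 0x45
  '3' = 0x33 → acc = 0x76
  '8' = 0x38 → acc = 0x4E
Checksum = 0x4E.

4E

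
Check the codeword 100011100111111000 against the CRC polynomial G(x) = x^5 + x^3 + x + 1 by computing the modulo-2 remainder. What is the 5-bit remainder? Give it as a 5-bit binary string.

Modulo-2 division of 100011100111111000 by 101011:
  pos 0: 100011 XOR 101011 = 001000
  pos 2: 100010 XOR 101011 = 001001
  pos 4: 100101 XOR 101011 = 001110
  pos 6: 111011 XOR 101011 = 010000
  pos 7: 100001 XOR 101011 = 001010
  pos 9: 101011 XOR 101011 = 000000
Remainder = 00000 (zero — the frame passes the CRC check).

00000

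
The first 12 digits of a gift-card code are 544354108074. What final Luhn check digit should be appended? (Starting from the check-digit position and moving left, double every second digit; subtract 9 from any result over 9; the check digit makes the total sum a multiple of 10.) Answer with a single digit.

Partial digits right→left: 4 7 0 8 0 1 4 5 3 4 4 5
Double every second digit counting from the check-digit position (so the 1st, 3rd, 5th, ... of the partial from the right).
  doubled (with −9 where >9): 8 0 0 8 6 8 → sum 30
  kept as-is: 7 8 1 5 4 5 → sum 30
Total = 30 + 30 = 60.
Check digit = (10 − (60 mod 10)) mod 10 = 0.

0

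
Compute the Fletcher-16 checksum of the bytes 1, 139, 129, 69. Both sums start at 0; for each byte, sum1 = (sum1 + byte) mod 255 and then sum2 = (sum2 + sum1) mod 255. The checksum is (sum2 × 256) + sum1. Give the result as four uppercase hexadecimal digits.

Running sums (mod 255):
  after byte 0 (1): sum1=1, sum2=1
  after byte 1 (139): sum1=140, sum2=141
  after byte 2 (129): sum1=14, sum2=155
  after byte 3 (69): sum1=83, sum2=238
Checksum = sum2·256 + sum1 = 238·256 + 83 = 61011 = 0xEE53.

EE53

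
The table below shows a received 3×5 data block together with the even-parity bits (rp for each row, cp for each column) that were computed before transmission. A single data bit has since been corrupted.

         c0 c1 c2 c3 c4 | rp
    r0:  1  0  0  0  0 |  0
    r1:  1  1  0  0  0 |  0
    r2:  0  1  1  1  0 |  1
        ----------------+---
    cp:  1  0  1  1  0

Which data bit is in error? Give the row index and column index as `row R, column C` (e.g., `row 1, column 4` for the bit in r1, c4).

Recompute each row's even parity and compare to rp:
  r0: data parity 1, sent rp 0 → mismatch
  r1: data parity 0, sent rp 0 → ok
  r2: data parity 1, sent rp 1 → ok
Recompute each column's even parity and compare to cp:
  c0: data parity 0, sent cp 1 → mismatch
  c1: data parity 0, sent cp 0 → ok
  c2: data parity 1, sent cp 1 → ok
  c3: data parity 1, sent cp 1 → ok
  c4: data parity 0, sent cp 0 → ok
Exactly one row (r0) and one column (c0) fail → the flipped bit is at their intersection.

row 0, column 0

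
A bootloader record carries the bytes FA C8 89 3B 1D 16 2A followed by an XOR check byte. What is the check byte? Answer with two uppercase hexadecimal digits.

XOR the bytes together:
  start with 0xFA
  0xFA ⊕ 0xC8 = 0x32
  0x32 ⊕ 0x89 = 0xBB
  0xBB ⊕ 0x3B = 0x80
  0x80 ⊕ 0x1D = 0x9D
  0x9D ⊕ 0x16 = 0x8B
  0x8B ⊕ 0x2A = 0xA1

A1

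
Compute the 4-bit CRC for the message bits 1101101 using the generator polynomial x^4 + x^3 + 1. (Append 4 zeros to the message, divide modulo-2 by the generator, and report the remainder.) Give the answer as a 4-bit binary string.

Append 4 zeros: 11011010000. Divide by 11001 (XOR where the leading bit is 1):
  pos 0: 11011 XOR 11001 = 00010
  pos 3: 10010 XOR 11001 = 01011
  pos 4: 10110 XOR 11001 = 01111
  pos 5: 11110 XOR 11001 = 00111
Remainder (last 4 bits) = 1110. This is the CRC / FCS.

1110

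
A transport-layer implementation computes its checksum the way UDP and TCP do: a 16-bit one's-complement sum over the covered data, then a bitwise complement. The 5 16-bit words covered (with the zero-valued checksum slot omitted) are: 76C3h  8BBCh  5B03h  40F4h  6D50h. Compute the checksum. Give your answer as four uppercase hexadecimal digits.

F437

One's-complement addition (fold any carry out of bit 15 back into bit 0):
  0x76C3 + 0x8BBC = 0x1027F → wrap carry → 0x0280
  0x0280 + 0x5B03 = 0x05D83
  0x5D83 + 0x40F4 = 0x09E77
  0x9E77 + 0x6D50 = 0x10BC7 → wrap carry → 0x0BC8
One's-complement sum = 0x0BC8.
Checksum = ~0x0BC8 & 0xFFFF = 0xF437.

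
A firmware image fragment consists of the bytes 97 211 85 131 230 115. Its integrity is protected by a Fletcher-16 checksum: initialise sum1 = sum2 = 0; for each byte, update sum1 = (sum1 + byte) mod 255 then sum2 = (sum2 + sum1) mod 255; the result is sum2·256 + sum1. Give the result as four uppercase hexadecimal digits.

Running sums (mod 255):
  after byte 0 (97): sum1=97, sum2=97
  after byte 1 (211): sum1=53, sum2=150
  after byte 2 (85): sum1=138, sum2=33
  after byte 3 (131): sum1=14, sum2=47
  after byte 4 (230): sum1=244, sum2=36
  after byte 5 (115): sum1=104, sum2=140
Checksum = sum2·256 + sum1 = 140·256 + 104 = 35944 = 0x8C68.

8C68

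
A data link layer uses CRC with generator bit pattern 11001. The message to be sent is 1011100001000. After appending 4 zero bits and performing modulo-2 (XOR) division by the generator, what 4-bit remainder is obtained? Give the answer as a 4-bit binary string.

1100

Append 4 zeros: 10111000010000000. Divide by 11001 (XOR where the leading bit is 1):
  pos 0: 10111 XOR 11001 = 01110
  pos 1: 11100 XOR 11001 = 00101
  pos 3: 10100 XOR 11001 = 01101
  pos 4: 11010 XOR 11001 = 00011
  pos 7: 11100 XOR 11001 = 00101
  pos 9: 10100 XOR 11001 = 01101
  pos 10: 11010 XOR 11001 = 00011
Remainder (last 4 bits) = 1100. This is the CRC / FCS.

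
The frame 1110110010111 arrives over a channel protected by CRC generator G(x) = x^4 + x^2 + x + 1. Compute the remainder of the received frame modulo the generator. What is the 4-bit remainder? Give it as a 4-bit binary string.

0010

Modulo-2 division of 1110110010111 by 10111:
  pos 0: 11101 XOR 10111 = 01010
  pos 1: 10101 XOR 10111 = 00010
  pos 4: 10001 XOR 10111 = 00110
  pos 6: 11001 XOR 10111 = 01110
  pos 7: 11101 XOR 10111 = 01010
  pos 8: 10101 XOR 10111 = 00010
Remainder = 0010 (nonzero — an error is detected).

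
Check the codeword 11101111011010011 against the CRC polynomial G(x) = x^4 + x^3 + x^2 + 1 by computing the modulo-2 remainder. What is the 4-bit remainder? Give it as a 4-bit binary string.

Modulo-2 division of 11101111011010011 by 11101:
  pos 0: 11101 XOR 11101 = 00000
  pos 5: 11101 XOR 11101 = 00000
  pos 10: 10100 XOR 11101 = 01001
  pos 11: 10011 XOR 11101 = 01110
  pos 12: 11101 XOR 11101 = 00000
Remainder = 0000 (zero — the frame passes the CRC check).

0000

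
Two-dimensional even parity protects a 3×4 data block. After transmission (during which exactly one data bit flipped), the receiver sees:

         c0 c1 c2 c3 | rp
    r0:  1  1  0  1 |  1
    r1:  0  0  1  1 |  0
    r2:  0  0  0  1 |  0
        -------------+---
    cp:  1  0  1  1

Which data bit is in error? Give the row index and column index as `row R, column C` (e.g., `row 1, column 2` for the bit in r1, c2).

Recompute each row's even parity and compare to rp:
  r0: data parity 1, sent rp 1 → ok
  r1: data parity 0, sent rp 0 → ok
  r2: data parity 1, sent rp 0 → mismatch
Recompute each column's even parity and compare to cp:
  c0: data parity 1, sent cp 1 → ok
  c1: data parity 1, sent cp 0 → mismatch
  c2: data parity 1, sent cp 1 → ok
  c3: data parity 1, sent cp 1 → ok
Exactly one row (r2) and one column (c1) fail → the flipped bit is at their intersection.

row 2, column 1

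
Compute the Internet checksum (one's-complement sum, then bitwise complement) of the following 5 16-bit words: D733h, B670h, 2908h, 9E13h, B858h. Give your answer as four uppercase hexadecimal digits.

One's-complement addition (fold any carry out of bit 15 back into bit 0):
  0xD733 + 0xB670 = 0x18DA3 → wrap carry → 0x8DA4
  0x8DA4 + 0x2908 = 0x0B6AC
  0xB6AC + 0x9E13 = 0x154BF → wrap carry → 0x54C0
  0x54C0 + 0xB858 = 0x10D18 → wrap carry → 0x0D19
One's-complement sum = 0x0D19.
Checksum = ~0x0D19 & 0xFFFF = 0xF2E6.

F2E6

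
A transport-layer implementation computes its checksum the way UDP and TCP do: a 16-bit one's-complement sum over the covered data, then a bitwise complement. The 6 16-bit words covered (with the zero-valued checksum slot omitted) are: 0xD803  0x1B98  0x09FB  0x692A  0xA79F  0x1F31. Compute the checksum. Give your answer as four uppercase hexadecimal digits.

D26D

One's-complement addition (fold any carry out of bit 15 back into bit 0):
  0xD803 + 0x1B98 = 0x0F39B
  0xF39B + 0x09FB = 0x0FD96
  0xFD96 + 0x692A = 0x166C0 → wrap carry → 0x66C1
  0x66C1 + 0xA79F = 0x10E60 → wrap carry → 0x0E61
  0x0E61 + 0x1F31 = 0x02D92
One's-complement sum = 0x2D92.
Checksum = ~0x2D92 & 0xFFFF = 0xD26D.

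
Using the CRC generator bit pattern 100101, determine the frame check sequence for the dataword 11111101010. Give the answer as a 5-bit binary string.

Append 5 zeros: 1111110101000000. Divide by 100101 (XOR where the leading bit is 1):
  pos 0: 111111 XOR 100101 = 011010
  pos 1: 110100 XOR 100101 = 010001
  pos 2: 100011 XOR 100101 = 000110
  pos 5: 110010 XOR 100101 = 010111
  pos 6: 101110 XOR 100101 = 001011
  pos 8: 101100 XOR 100101 = 001001
  pos 10: 100100 XOR 100101 = 000001
Remainder (last 5 bits) = 00001. This is the CRC / FCS.

00001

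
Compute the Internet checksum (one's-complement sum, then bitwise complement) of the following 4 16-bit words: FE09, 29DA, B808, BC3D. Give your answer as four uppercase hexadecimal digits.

One's-complement addition (fold any carry out of bit 15 back into bit 0):
  0xFE09 + 0x29DA = 0x127E3 → wrap carry → 0x27E4
  0x27E4 + 0xB808 = 0x0DFEC
  0xDFEC + 0xBC3D = 0x19C29 → wrap carry → 0x9C2A
One's-complement sum = 0x9C2A.
Checksum = ~0x9C2A & 0xFFFF = 0x63D5.

63D5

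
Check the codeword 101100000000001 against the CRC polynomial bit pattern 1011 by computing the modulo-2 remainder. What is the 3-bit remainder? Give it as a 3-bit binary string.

001

Modulo-2 division of 101100000000001 by 1011:
  pos 0: 1011 XOR 1011 = 0000
Remainder = 001 (nonzero — an error is detected).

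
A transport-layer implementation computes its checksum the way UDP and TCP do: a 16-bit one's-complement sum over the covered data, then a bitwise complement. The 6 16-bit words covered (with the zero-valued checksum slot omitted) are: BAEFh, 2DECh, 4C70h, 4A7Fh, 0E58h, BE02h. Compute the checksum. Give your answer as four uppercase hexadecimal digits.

B3D9

One's-complement addition (fold any carry out of bit 15 back into bit 0):
  0xBAEF + 0x2DEC = 0x0E8DB
  0xE8DB + 0x4C70 = 0x1354B → wrap carry → 0x354C
  0x354C + 0x4A7F = 0x07FCB
  0x7FCB + 0x0E58 = 0x08E23
  0x8E23 + 0xBE02 = 0x14C25 → wrap carry → 0x4C26
One's-complement sum = 0x4C26.
Checksum = ~0x4C26 & 0xFFFF = 0xB3D9.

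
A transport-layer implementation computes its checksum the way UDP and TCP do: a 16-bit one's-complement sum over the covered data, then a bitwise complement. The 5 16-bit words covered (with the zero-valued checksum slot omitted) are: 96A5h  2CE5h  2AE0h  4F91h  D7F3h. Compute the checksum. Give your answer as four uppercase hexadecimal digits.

EA0F

One's-complement addition (fold any carry out of bit 15 back into bit 0):
  0x96A5 + 0x2CE5 = 0x0C38A
  0xC38A + 0x2AE0 = 0x0EE6A
  0xEE6A + 0x4F91 = 0x13DFB → wrap carry → 0x3DFC
  0x3DFC + 0xD7F3 = 0x115EF → wrap carry → 0x15F0
One's-complement sum = 0x15F0.
Checksum = ~0x15F0 & 0xFFFF = 0xEA0F.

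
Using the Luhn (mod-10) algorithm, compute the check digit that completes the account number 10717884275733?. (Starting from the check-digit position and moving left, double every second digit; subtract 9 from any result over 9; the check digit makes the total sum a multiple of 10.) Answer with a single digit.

Partial digits right→left: 3 3 7 5 7 2 4 8 8 7 1 7 0 1
Double every second digit counting from the check-digit position (so the 1st, 3rd, 5th, ... of the partial from the right).
  doubled (with −9 where >9): 6 5 5 8 7 2 0 → sum 33
  kept as-is: 3 5 2 8 7 7 1 → sum 33
Total = 33 + 33 = 66.
Check digit = (10 − (66 mod 10)) mod 10 = 4.

4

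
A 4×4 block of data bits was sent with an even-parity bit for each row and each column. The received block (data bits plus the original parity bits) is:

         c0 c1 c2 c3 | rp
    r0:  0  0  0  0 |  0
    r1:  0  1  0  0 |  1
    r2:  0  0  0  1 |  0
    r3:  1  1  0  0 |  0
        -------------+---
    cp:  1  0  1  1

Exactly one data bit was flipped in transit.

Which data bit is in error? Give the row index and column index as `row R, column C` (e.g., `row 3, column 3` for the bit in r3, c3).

row 2, column 2

Recompute each row's even parity and compare to rp:
  r0: data parity 0, sent rp 0 → ok
  r1: data parity 1, sent rp 1 → ok
  r2: data parity 1, sent rp 0 → mismatch
  r3: data parity 0, sent rp 0 → ok
Recompute each column's even parity and compare to cp:
  c0: data parity 1, sent cp 1 → ok
  c1: data parity 0, sent cp 0 → ok
  c2: data parity 0, sent cp 1 → mismatch
  c3: data parity 1, sent cp 1 → ok
Exactly one row (r2) and one column (c2) fail → the flipped bit is at their intersection.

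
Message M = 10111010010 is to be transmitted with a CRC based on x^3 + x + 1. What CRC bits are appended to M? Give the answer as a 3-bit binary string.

Append 3 zeros: 10111010010000. Divide by 1011 (XOR where the leading bit is 1):
  pos 0: 1011 XOR 1011 = 0000
  pos 4: 1010 XOR 1011 = 0001
  pos 7: 1010 XOR 1011 = 0001
  pos 10: 1000 XOR 1011 = 0011
Remainder (last 3 bits) = 011. This is the CRC / FCS.

011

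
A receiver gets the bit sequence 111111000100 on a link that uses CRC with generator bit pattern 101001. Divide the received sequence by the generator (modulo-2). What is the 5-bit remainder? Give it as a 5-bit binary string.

Modulo-2 division of 111111000100 by 101001:
  pos 0: 111111 XOR 101001 = 010110
  pos 1: 101100 XOR 101001 = 000101
  pos 4: 101001 XOR 101001 = 000000
Remainder = 00000 (zero — the frame passes the CRC check).

00000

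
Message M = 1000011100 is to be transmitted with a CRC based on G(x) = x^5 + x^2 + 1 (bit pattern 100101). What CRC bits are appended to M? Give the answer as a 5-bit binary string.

Append 5 zeros: 100001110000000. Divide by 100101 (XOR where the leading bit is 1):
  pos 0: 100001 XOR 100101 = 000100
  pos 3: 100110 XOR 100101 = 000011
  pos 7: 110000 XOR 100101 = 010101
  pos 8: 101010 XOR 100101 = 001111
Remainder (last 5 bits) = 11110. This is the CRC / FCS.

11110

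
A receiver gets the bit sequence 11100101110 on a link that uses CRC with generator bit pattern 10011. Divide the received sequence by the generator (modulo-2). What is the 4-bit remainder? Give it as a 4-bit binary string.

0000

Modulo-2 division of 11100101110 by 10011:
  pos 0: 11100 XOR 10011 = 01111
  pos 1: 11111 XOR 10011 = 01100
  pos 2: 11000 XOR 10011 = 01011
  pos 3: 10111 XOR 10011 = 00100
  pos 5: 10011 XOR 10011 = 00000
Remainder = 0000 (zero — the frame passes the CRC check).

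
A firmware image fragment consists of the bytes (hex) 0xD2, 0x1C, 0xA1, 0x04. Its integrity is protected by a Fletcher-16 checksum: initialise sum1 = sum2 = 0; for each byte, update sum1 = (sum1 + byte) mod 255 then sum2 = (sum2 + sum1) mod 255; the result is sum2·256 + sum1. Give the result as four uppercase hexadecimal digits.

E694

Running sums (mod 255):
  after byte 0 (0xD2): sum1=210, sum2=210
  after byte 1 (0x1C): sum1=238, sum2=193
  after byte 2 (0xA1): sum1=144, sum2=82
  after byte 3 (0x04): sum1=148, sum2=230
Checksum = sum2·256 + sum1 = 230·256 + 148 = 59028 = 0xE694.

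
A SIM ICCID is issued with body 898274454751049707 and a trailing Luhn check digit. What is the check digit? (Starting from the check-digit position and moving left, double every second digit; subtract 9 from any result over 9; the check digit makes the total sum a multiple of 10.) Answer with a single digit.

Partial digits right→left: 7 0 7 9 4 0 1 5 7 4 5 4 4 7 2 8 9 8
Double every second digit counting from the check-digit position (so the 1st, 3rd, 5th, ... of the partial from the right).
  doubled (with −9 where >9): 5 5 8 2 5 1 8 4 9 → sum 47
  kept as-is: 0 9 0 5 4 4 7 8 8 → sum 45
Total = 47 + 45 = 92.
Check digit = (10 − (92 mod 10)) mod 10 = 8.

8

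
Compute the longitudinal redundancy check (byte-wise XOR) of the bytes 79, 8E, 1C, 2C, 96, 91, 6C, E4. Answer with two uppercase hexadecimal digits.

48

XOR the bytes together:
  start with 0x79
  0x79 ⊕ 0x8E = 0xF7
  0xF7 ⊕ 0x1C = 0xEB
  0xEB ⊕ 0x2C = 0xC7
  0xC7 ⊕ 0x96 = 0x51
  0x51 ⊕ 0x91 = 0xC0
  0xC0 ⊕ 0x6C = 0xAC
  0xAC ⊕ 0xE4 = 0x48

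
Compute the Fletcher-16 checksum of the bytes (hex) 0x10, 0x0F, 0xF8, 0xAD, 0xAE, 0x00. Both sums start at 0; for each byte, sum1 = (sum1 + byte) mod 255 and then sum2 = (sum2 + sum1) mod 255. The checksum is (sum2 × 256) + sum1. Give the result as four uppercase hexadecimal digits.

F574

Running sums (mod 255):
  after byte 0 (0x10): sum1=16, sum2=16
  after byte 1 (0x0F): sum1=31, sum2=47
  after byte 2 (0xF8): sum1=24, sum2=71
  after byte 3 (0xAD): sum1=197, sum2=13
  after byte 4 (0xAE): sum1=116, sum2=129
  after byte 5 (0x00): sum1=116, sum2=245
Checksum = sum2·256 + sum1 = 245·256 + 116 = 62836 = 0xF574.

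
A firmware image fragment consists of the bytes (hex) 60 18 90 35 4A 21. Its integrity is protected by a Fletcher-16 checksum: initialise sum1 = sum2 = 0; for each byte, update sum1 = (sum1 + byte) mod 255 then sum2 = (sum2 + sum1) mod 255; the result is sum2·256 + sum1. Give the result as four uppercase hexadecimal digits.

Running sums (mod 255):
  after byte 0 (60): sum1=96, sum2=96
  after byte 1 (18): sum1=120, sum2=216
  after byte 2 (90): sum1=9, sum2=225
  after byte 3 (35): sum1=62, sum2=32
  after byte 4 (4A): sum1=136, sum2=168
  after byte 5 (21): sum1=169, sum2=82
Checksum = sum2·256 + sum1 = 82·256 + 169 = 21161 = 0x52A9.

52A9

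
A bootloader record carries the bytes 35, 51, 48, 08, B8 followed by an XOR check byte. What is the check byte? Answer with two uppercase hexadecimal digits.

XOR the bytes together:
  start with 0x35
  0x35 ⊕ 0x51 = 0x64
  0x64 ⊕ 0x48 = 0x2C
  0x2C ⊕ 0x08 = 0x24
  0x24 ⊕ 0xB8 = 0x9C

9C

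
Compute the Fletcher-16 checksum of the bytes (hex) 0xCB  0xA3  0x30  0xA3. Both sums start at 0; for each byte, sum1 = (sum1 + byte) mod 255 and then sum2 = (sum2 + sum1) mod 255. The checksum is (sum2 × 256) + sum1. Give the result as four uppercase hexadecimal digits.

1E43

Running sums (mod 255):
  after byte 0 (0xCB): sum1=203, sum2=203
  after byte 1 (0xA3): sum1=111, sum2=59
  after byte 2 (0x30): sum1=159, sum2=218
  after byte 3 (0xA3): sum1=67, sum2=30
Checksum = sum2·256 + sum1 = 30·256 + 67 = 7747 = 0x1E43.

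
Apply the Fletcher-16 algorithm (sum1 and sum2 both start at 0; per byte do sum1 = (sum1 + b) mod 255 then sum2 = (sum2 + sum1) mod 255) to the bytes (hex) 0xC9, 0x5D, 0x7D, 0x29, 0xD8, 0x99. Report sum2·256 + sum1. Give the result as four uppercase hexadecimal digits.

Running sums (mod 255):
  after byte 0 (0xC9): sum1=201, sum2=201
  after byte 1 (0x5D): sum1=39, sum2=240
  after byte 2 (0x7D): sum1=164, sum2=149
  after byte 3 (0x29): sum1=205, sum2=99
  after byte 4 (0xD8): sum1=166, sum2=10
  after byte 5 (0x99): sum1=64, sum2=74
Checksum = sum2·256 + sum1 = 74·256 + 64 = 19008 = 0x4A40.

4A40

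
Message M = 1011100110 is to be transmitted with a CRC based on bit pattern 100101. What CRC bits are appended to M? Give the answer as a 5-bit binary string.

Append 5 zeros: 101110011000000. Divide by 100101 (XOR where the leading bit is 1):
  pos 0: 101110 XOR 100101 = 001011
  pos 2: 101101 XOR 100101 = 001000
  pos 4: 100010 XOR 100101 = 000111
  pos 7: 111000 XOR 100101 = 011101
  pos 8: 111010 XOR 100101 = 011111
  pos 9: 111110 XOR 100101 = 011011
Remainder (last 5 bits) = 11011. This is the CRC / FCS.

11011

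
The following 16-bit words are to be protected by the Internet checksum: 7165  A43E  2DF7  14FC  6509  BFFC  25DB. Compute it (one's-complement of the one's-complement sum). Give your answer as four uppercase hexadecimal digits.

One's-complement addition (fold any carry out of bit 15 back into bit 0):
  0x7165 + 0xA43E = 0x115A3 → wrap carry → 0x15A4
  0x15A4 + 0x2DF7 = 0x0439B
  0x439B + 0x14FC = 0x05897
  0x5897 + 0x6509 = 0x0BDA0
  0xBDA0 + 0xBFFC = 0x17D9C → wrap carry → 0x7D9D
  0x7D9D + 0x25DB = 0x0A378
One's-complement sum = 0xA378.
Checksum = ~0xA378 & 0xFFFF = 0x5C87.

5C87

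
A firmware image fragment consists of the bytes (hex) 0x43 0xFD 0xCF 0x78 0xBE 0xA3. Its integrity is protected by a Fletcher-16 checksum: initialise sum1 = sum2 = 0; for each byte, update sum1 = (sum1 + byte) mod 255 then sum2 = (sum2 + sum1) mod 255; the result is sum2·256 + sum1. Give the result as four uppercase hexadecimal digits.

Running sums (mod 255):
  after byte 0 (0x43): sum1=67, sum2=67
  after byte 1 (0xFD): sum1=65, sum2=132
  after byte 2 (0xCF): sum1=17, sum2=149
  after byte 3 (0x78): sum1=137, sum2=31
  after byte 4 (0xBE): sum1=72, sum2=103
  after byte 5 (0xA3): sum1=235, sum2=83
Checksum = sum2·256 + sum1 = 83·256 + 235 = 21483 = 0x53EB.

53EB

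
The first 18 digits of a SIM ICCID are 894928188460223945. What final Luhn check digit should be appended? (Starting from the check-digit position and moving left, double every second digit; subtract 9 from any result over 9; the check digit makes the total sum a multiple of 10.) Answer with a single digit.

Partial digits right→left: 5 4 9 3 2 2 0 6 4 8 8 1 8 2 9 4 9 8
Double every second digit counting from the check-digit position (so the 1st, 3rd, 5th, ... of the partial from the right).
  doubled (with −9 where >9): 1 9 4 0 8 7 7 9 9 → sum 54
  kept as-is: 4 3 2 6 8 1 2 4 8 → sum 38
Total = 54 + 38 = 92.
Check digit = (10 − (92 mod 10)) mod 10 = 8.

8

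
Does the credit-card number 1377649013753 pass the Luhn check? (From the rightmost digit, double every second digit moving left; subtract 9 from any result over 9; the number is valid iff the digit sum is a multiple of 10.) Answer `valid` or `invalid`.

valid

From the right, keep odd positions and double even positions (subtract 9 from any doubled value over 9):
  doubled (positions 2,4,...): 1 6 0 8 5 6 → sum 26
  kept (positions 1,3,...): 3 7 1 9 6 7 1 → sum 34
Total = 60.
60 mod 10 = 0, so the number is valid.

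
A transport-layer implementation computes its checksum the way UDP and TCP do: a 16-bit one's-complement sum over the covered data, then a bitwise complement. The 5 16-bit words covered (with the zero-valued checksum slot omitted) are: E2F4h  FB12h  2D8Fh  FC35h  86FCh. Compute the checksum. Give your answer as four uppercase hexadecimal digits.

7136

One's-complement addition (fold any carry out of bit 15 back into bit 0):
  0xE2F4 + 0xFB12 = 0x1DE06 → wrap carry → 0xDE07
  0xDE07 + 0x2D8F = 0x10B96 → wrap carry → 0x0B97
  0x0B97 + 0xFC35 = 0x107CC → wrap carry → 0x07CD
  0x07CD + 0x86FC = 0x08EC9
One's-complement sum = 0x8EC9.
Checksum = ~0x8EC9 & 0xFFFF = 0x7136.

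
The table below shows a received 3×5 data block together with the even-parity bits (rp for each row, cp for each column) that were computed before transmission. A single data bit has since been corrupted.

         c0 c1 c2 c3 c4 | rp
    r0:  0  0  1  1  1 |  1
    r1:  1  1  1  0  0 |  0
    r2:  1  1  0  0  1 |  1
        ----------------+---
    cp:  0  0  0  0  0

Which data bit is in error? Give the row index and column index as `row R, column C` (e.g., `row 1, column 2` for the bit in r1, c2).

row 1, column 3

Recompute each row's even parity and compare to rp:
  r0: data parity 1, sent rp 1 → ok
  r1: data parity 1, sent rp 0 → mismatch
  r2: data parity 1, sent rp 1 → ok
Recompute each column's even parity and compare to cp:
  c0: data parity 0, sent cp 0 → ok
  c1: data parity 0, sent cp 0 → ok
  c2: data parity 0, sent cp 0 → ok
  c3: data parity 1, sent cp 0 → mismatch
  c4: data parity 0, sent cp 0 → ok
Exactly one row (r1) and one column (c3) fail → the flipped bit is at their intersection.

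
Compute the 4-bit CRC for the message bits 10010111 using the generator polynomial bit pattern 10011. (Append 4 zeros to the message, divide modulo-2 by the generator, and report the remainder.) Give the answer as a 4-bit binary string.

Append 4 zeros: 100101110000. Divide by 10011 (XOR where the leading bit is 1):
  pos 0: 10010 XOR 10011 = 00001
  pos 4: 11110 XOR 10011 = 01101
  pos 5: 11010 XOR 10011 = 01001
  pos 6: 10010 XOR 10011 = 00001
Remainder (last 4 bits) = 0010. This is the CRC / FCS.

0010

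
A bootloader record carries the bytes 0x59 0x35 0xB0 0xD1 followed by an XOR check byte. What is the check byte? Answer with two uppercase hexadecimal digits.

XOR the bytes together:
  start with 0x59
  0x59 ⊕ 0x35 = 0x6C
  0x6C ⊕ 0xB0 = 0xDC
  0xDC ⊕ 0xD1 = 0x0D

0D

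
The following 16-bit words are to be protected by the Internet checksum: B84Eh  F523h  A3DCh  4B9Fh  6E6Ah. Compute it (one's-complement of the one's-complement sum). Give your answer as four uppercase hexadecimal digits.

F4A6

One's-complement addition (fold any carry out of bit 15 back into bit 0):
  0xB84E + 0xF523 = 0x1AD71 → wrap carry → 0xAD72
  0xAD72 + 0xA3DC = 0x1514E → wrap carry → 0x514F
  0x514F + 0x4B9F = 0x09CEE
  0x9CEE + 0x6E6A = 0x10B58 → wrap carry → 0x0B59
One's-complement sum = 0x0B59.
Checksum = ~0x0B59 & 0xFFFF = 0xF4A6.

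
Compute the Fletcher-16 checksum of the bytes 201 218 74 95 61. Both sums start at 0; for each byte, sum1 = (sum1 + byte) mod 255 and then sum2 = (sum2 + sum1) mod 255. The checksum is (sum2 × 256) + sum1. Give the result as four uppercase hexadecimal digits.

378B

Running sums (mod 255):
  after byte 0 (201): sum1=201, sum2=201
  after byte 1 (218): sum1=164, sum2=110
  after byte 2 (74): sum1=238, sum2=93
  after byte 3 (95): sum1=78, sum2=171
  after byte 4 (61): sum1=139, sum2=55
Checksum = sum2·256 + sum1 = 55·256 + 139 = 14219 = 0x378B.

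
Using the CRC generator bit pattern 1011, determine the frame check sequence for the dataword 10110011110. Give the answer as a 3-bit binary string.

Append 3 zeros: 10110011110000. Divide by 1011 (XOR where the leading bit is 1):
  pos 0: 1011 XOR 1011 = 0000
  pos 6: 1111 XOR 1011 = 0100
  pos 7: 1000 XOR 1011 = 0011
  pos 9: 1100 XOR 1011 = 0111
  pos 10: 1110 XOR 1011 = 0101
Remainder (last 3 bits) = 101. This is the CRC / FCS.

101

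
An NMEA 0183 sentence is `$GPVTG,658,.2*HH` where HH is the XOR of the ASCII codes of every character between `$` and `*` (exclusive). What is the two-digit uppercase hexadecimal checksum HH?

75

XOR the ASCII codes of the payload characters:
  'G' = 0x47 → acc = 0x47
  'P' = 0x50 → acc = 0x17
  'V' = 0x56 → acc = 0x41
  'T' = 0x54 → acc = 0x15
  'G' = 0x47 → acc = 0x52
  ',' = 0x2C → acc = 0x7E
  '6' = 0x36 → acc = 0x48
  '5' = 0x35 → acc = 0x7D
  '8' = 0x38 → acc = 0x45
  ',' = 0x2C → acc = 0x69
  '.' = 0x2E → acc = 0x47
  '2' = 0x32 → acc = 0x75
Checksum = 0x75.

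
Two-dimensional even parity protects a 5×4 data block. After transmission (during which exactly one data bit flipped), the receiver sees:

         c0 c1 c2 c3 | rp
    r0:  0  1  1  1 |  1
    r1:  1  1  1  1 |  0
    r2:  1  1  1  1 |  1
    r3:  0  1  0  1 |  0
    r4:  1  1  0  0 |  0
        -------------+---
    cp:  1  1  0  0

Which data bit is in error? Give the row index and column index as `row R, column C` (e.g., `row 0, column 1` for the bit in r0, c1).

row 2, column 2

Recompute each row's even parity and compare to rp:
  r0: data parity 1, sent rp 1 → ok
  r1: data parity 0, sent rp 0 → ok
  r2: data parity 0, sent rp 1 → mismatch
  r3: data parity 0, sent rp 0 → ok
  r4: data parity 0, sent rp 0 → ok
Recompute each column's even parity and compare to cp:
  c0: data parity 1, sent cp 1 → ok
  c1: data parity 1, sent cp 1 → ok
  c2: data parity 1, sent cp 0 → mismatch
  c3: data parity 0, sent cp 0 → ok
Exactly one row (r2) and one column (c2) fail → the flipped bit is at their intersection.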